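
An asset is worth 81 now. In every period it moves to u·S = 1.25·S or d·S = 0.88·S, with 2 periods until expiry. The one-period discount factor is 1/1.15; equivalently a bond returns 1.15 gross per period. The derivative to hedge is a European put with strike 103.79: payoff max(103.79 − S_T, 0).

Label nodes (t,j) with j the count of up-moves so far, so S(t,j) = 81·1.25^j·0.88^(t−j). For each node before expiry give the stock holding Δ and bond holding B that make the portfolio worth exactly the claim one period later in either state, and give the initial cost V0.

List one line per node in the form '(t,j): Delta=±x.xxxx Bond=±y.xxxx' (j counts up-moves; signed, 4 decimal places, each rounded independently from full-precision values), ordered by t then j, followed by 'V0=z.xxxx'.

(0,0): Delta=-0.5178 Bond=48.5948
(1,0): Delta=-1.0000 Bond=90.2522
(1,1): Delta=-0.3921 Bond=43.1551
V0=6.6495

Under the risk-neutral measure, an up-move has probability p* = (R−d)/(u−d) = 0.7297 and values discount at R = 1.15.
Terminal values V(2,·): V(2,0)=41.0636, V(2,1)=14.6900, V(2,2)=0.0000
Node (1,0) S=71.2800: V=(p*·14.6900+(1−p*)·41.0636)/1.15=18.9722; Δ=(14.6900−41.0636)/(89.1000−62.7264)=-1.0000; B=V−Δ·S=90.2522
Node (1,1) S=101.2500: V=(p*·0.0000+(1−p*)·14.6900)/1.15=3.4524; Δ=(0.0000−14.6900)/(126.5625−89.1000)=-0.3921; B=V−Δ·S=43.1551
Node (0,0) S=81.0000: V=(p*·3.4524+(1−p*)·18.9722)/1.15=6.6495; Δ=(3.4524−18.9722)/(101.2500−71.2800)=-0.5178; B=V−Δ·S=48.5948
Each (Δ,B) replicates both successor values, so the strategy is self-financing and V0 is arbitrage-free.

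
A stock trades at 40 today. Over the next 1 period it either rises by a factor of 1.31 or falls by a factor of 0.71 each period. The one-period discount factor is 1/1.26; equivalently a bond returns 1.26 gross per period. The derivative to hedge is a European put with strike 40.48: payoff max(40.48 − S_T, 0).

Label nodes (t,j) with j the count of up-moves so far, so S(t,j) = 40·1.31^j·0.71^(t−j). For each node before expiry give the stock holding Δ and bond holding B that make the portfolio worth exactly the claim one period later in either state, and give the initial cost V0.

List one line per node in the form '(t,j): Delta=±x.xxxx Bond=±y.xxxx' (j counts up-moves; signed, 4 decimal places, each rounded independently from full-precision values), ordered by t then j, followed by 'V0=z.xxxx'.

(0,0): Delta=-0.5033 Bond=20.9323
V0=0.7989

The replicating-portfolio and risk-neutral prices coincide; use p* = (1.26−0.71)/(1.31−0.71) = 0.9167 for the latter.
At expiry t=1: V(1,0)=12.0800, V(1,1)=0.0000
Node (0,0) S=40.0000: V=(p*·0.0000+(1−p*)·12.0800)/1.26=0.7989; Δ=(0.0000−12.0800)/(52.4000−28.4000)=-0.5033; B=V−Δ·S=20.9323
Self-financing check: at every node Δ·S+B equals the discounted successor values.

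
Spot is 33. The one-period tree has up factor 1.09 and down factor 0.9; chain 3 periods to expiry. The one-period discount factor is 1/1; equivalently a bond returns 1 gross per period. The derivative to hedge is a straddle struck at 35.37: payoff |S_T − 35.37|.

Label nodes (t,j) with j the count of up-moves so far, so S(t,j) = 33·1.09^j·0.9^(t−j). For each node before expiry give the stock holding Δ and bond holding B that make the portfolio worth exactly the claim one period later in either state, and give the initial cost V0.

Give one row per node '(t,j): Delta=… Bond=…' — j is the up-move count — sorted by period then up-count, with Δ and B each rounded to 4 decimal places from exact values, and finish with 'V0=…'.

No-arbitrage ⇒ martingale measure with p* = (R−d)/(u−d) = 0.5263.
Terminal values V(3,·): V(3,0)=11.3130, V(3,1)=6.2343, V(3,2)=0.0834, V(3,3)=7.3660
Node (2,0) S=26.7300: V=(p*·6.2343+(1−p*)·11.3130)/1=8.6400; Δ=(6.2343−11.3130)/(29.1357−24.0570)=-1.0000; B=V−Δ·S=35.3700
Node (2,1) S=32.3730: V=(p*·0.0834+(1−p*)·6.2343)/1=2.9970; Δ=(0.0834−6.2343)/(35.2866−29.1357)=-1.0000; B=V−Δ·S=35.3700
Node (2,2) S=39.2073: V=(p*·7.3660+(1−p*)·0.0834)/1=3.9163; Δ=(7.3660−0.0834)/(42.7360−35.2866)=0.9776; B=V−Δ·S=-34.4128
Node (1,0) S=29.7000: V=(p*·2.9970+(1−p*)·8.6400)/1=5.6700; Δ=(2.9970−8.6400)/(32.3730−26.7300)=-1.0000; B=V−Δ·S=35.3700
Node (1,1) S=35.9700: V=(p*·3.9163+(1−p*)·2.9970)/1=3.4809; Δ=(3.9163−2.9970)/(39.2073−32.3730)=0.1345; B=V−Δ·S=-1.3578
Node (0,0) S=33.0000: V=(p*·3.4809+(1−p*)·5.6700)/1=4.5178; Δ=(3.4809−5.6700)/(35.9700−29.7000)=-0.3491; B=V−Δ·S=16.0396
Self-financing check: at every node Δ·S+B equals the discounted successor values.

(0,0): Delta=-0.3491 Bond=16.0396
(1,0): Delta=-1.0000 Bond=35.3700
(1,1): Delta=0.1345 Bond=-1.3578
(2,0): Delta=-1.0000 Bond=35.3700
(2,1): Delta=-1.0000 Bond=35.3700
(2,2): Delta=0.9776 Bond=-34.4128
V0=4.5178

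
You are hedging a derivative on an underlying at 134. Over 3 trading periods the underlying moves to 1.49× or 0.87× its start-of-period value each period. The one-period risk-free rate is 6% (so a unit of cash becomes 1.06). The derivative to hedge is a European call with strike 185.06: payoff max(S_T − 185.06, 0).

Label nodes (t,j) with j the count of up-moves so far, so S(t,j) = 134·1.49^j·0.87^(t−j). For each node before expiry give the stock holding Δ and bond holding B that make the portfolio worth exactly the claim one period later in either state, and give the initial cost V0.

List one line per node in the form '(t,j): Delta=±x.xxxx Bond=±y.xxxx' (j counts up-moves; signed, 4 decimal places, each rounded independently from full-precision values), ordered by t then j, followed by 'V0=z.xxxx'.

(0,0): Delta=0.5214 Bond=-51.5320
(1,0): Delta=0.2950 Bond=-28.2289
(1,1): Delta=0.8206 Bond=-114.3599
(2,0): Delta=0.0000 Bond=0.0000
(2,1): Delta=0.6849 Bond=-97.6424
(2,2): Delta=1.0000 Bond=-174.5849
V0=18.3402

Risk-neutral probability p* = (R−d)/(u−d) = (1.06−0.87)/(1.49−0.87) = 0.3065.
At expiry t=3: V(3,0)=0.0000, V(3,1)=0.0000, V(3,2)=73.7593, V(3,3)=258.2052
Node (2,0) S=101.4246: V=(p*·0.0000+(1−p*)·0.0000)/1.06=0.0000; Δ=(0.0000−0.0000)/(151.1227−88.2394)=0.0000; B=V−Δ·S=0.0000
Node (2,1) S=173.7042: V=(p*·73.7593+(1−p*)·0.0000)/1.06=21.3242; Δ=(73.7593−0.0000)/(258.8193−151.1227)=0.6849; B=V−Δ·S=-97.6424
Node (2,2) S=297.4934: V=(p*·258.2052+(1−p*)·73.7593)/1.06=122.9085; Δ=(258.2052−73.7593)/(443.2652−258.8193)=1.0000; B=V−Δ·S=-174.5849
Node (1,0) S=116.5800: V=(p*·21.3242+(1−p*)·0.0000)/1.06=6.1649; Δ=(21.3242−0.0000)/(173.7042−101.4246)=0.2950; B=V−Δ·S=-28.2289
Node (1,1) S=199.6600: V=(p*·122.9085+(1−p*)·21.3242)/1.06=49.4857; Δ=(122.9085−21.3242)/(297.4934−173.7042)=0.8206; B=V−Δ·S=-114.3599
Node (0,0) S=134.0000: V=(p*·49.4857+(1−p*)·6.1649)/1.06=18.3402; Δ=(49.4857−6.1649)/(199.6600−116.5800)=0.5214; B=V−Δ·S=-51.5320
Check: Δ(0,0)·S0 + B(0,0) = 18.3402 = V0.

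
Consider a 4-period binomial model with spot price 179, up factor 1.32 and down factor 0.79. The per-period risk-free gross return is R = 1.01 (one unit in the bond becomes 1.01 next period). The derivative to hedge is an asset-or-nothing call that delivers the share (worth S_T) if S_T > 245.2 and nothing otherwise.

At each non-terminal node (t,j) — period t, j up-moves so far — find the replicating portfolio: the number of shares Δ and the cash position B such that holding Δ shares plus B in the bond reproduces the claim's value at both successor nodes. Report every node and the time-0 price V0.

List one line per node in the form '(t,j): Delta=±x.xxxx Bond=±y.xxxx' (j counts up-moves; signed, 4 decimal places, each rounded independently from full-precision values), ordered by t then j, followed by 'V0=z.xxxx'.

(0,0): Delta=1.1657 Bond=-140.8537
(1,0): Delta=0.7330 Bond=-81.0742
(1,1): Delta=1.5306 Bond=-228.4818
(2,0): Delta=0.0000 Bond=0.0000
(2,1): Delta=1.3511 Bond=-197.2683
(2,2): Delta=1.6819 Bond=-277.9689
(3,0): Delta=0.0000 Bond=0.0000
(3,1): Delta=0.0000 Bond=0.0000
(3,2): Delta=2.4906 Bond=-479.9895
(3,3): Delta=1.0000 Bond=0.0000
V0=67.8044

Under the risk-neutral measure, an up-move has probability p* = (R−d)/(u−d) = 0.4151 and values discount at R = 1.01.
Terminal payoffs: V(4,0)=0.0000, V(4,1)=0.0000, V(4,2)=0.0000, V(4,3)=325.2385, V(4,4)=543.4364
  t=3,j=0: stock 88.2540 → up 116.4953 (V=0.0000), down 69.7206 (V=0.0000). Price 0.0000; hedge Δ=0.0000, bond B=0.0000.
  t=3,j=1: stock 147.4623 → up 194.6503 (V=0.0000), down 116.4953 (V=0.0000). Price 0.0000; hedge Δ=0.0000, bond B=0.0000.
  t=3,j=2: stock 246.3928 → up 325.2385 (V=325.2385), down 194.6503 (V=0.0000). Price 133.6680; hedge Δ=2.4906, bond B=-479.9895.
  t=3,j=3: stock 411.6943 → up 543.4364 (V=543.4364), down 325.2385 (V=325.2385). Price 411.6943; hedge Δ=1.0000, bond B=0.0000.
  t=2,j=0: stock 111.7139 → up 147.4623 (V=0.0000), down 88.2540 (V=0.0000). Price 0.0000; hedge Δ=0.0000, bond B=0.0000.
  t=2,j=1: stock 186.6612 → up 246.3928 (V=133.6680), down 147.4623 (V=0.0000). Price 54.9355; hedge Δ=1.3511, bond B=-197.2683.
  t=2,j=2: stock 311.8896 → up 411.6943 (V=411.6943), down 246.3928 (V=133.6680). Price 246.6090; hedge Δ=1.6819, bond B=-277.9689.
  t=1,j=0: stock 141.4100 → up 186.6612 (V=54.9355), down 111.7139 (V=0.0000). Price 22.5776; hedge Δ=0.7330, bond B=-81.0742.
  t=1,j=1: stock 236.2800 → up 311.8896 (V=246.6090), down 186.6612 (V=54.9355). Price 133.1664; hedge Δ=1.5306, bond B=-228.4818.
  t=0,j=0: stock 179.0000 → up 236.2800 (V=133.1664), down 141.4100 (V=22.5776). Price 67.8044; hedge Δ=1.1657, bond B=-140.8537.
Check: Δ(0,0)·S0 + B(0,0) = 67.8044 = V0.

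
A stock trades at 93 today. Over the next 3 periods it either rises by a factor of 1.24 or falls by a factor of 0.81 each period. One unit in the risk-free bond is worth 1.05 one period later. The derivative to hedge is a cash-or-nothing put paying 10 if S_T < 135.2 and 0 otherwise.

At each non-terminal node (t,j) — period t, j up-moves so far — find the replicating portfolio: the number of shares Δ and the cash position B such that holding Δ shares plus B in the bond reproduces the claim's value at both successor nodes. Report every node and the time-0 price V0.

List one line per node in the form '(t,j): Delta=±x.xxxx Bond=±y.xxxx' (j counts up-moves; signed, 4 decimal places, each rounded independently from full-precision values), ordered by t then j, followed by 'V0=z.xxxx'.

No-arbitrage ⇒ martingale measure with p* = (R−d)/(u−d) = 0.5581.
At expiry t=3: V(3,0)=10.0000, V(3,1)=10.0000, V(3,2)=10.0000, V(3,3)=0.0000
(2,0): S=61.0173. Δ = (V_up−V_dn)/(S_up−S_dn) = (10.0000−10.0000)/(75.6615−49.4240) = 0.0000. V = [p*·10.0000 + (1−p*)·10.0000]/1.05 = 9.5238. B = V − Δ·S = 9.5238.
(2,1): S=93.4092. Δ = (V_up−V_dn)/(S_up−S_dn) = (10.0000−10.0000)/(115.8274−75.6615) = 0.0000. V = [p*·10.0000 + (1−p*)·10.0000]/1.05 = 9.5238. B = V − Δ·S = 9.5238.
(2,2): S=142.9968. Δ = (V_up−V_dn)/(S_up−S_dn) = (0.0000−10.0000)/(177.3160−115.8274) = -0.1626. V = [p*·0.0000 + (1−p*)·10.0000]/1.05 = 4.2082. B = V − Δ·S = 27.4640.
(1,0): S=75.3300. Δ = (V_up−V_dn)/(S_up−S_dn) = (9.5238−9.5238)/(93.4092−61.0173) = 0.0000. V = [p*·9.5238 + (1−p*)·9.5238]/1.05 = 9.0703. B = V − Δ·S = 9.0703.
(1,1): S=115.3200. Δ = (V_up−V_dn)/(S_up−S_dn) = (4.2082−9.5238)/(142.9968−93.4092) = -0.1072. V = [p*·4.2082 + (1−p*)·9.5238]/1.05 = 6.2447. B = V − Δ·S = 18.6066.
(0,0): S=93.0000. Δ = (V_up−V_dn)/(S_up−S_dn) = (6.2447−9.0703)/(115.3200−75.3300) = -0.0707. V = [p*·6.2447 + (1−p*)·9.0703]/1.05 = 7.1364. B = V − Δ·S = 13.7075.
Check: Δ(0,0)·S0 + B(0,0) = 7.1364 = V0.

(0,0): Delta=-0.0707 Bond=13.7075
(1,0): Delta=0.0000 Bond=9.0703
(1,1): Delta=-0.1072 Bond=18.6066
(2,0): Delta=0.0000 Bond=9.5238
(2,1): Delta=0.0000 Bond=9.5238
(2,2): Delta=-0.1626 Bond=27.4640
V0=7.1364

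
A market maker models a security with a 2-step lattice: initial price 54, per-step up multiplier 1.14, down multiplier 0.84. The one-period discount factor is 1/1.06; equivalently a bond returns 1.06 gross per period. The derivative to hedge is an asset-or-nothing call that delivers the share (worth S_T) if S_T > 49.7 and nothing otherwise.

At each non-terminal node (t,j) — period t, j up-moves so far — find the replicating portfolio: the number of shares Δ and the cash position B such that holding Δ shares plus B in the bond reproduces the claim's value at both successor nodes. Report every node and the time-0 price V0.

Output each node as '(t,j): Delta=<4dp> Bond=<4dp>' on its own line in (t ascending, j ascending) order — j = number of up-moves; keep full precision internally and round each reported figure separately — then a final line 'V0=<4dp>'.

Under the risk-neutral measure, an up-move has probability p* = (R−d)/(u−d) = 0.7333 and values discount at R = 1.06.
Terminal payoffs: V(2,0)=0.0000, V(2,1)=51.7104, V(2,2)=70.1784
(1,0): S=45.3600. Δ = (V_up−V_dn)/(S_up−S_dn) = (51.7104−0.0000)/(51.7104−38.1024) = 3.8000. V = [p*·51.7104 + (1−p*)·0.0000]/1.06 = 35.7745. B = V − Δ·S = -136.5935.
(1,1): S=61.5600. Δ = (V_up−V_dn)/(S_up−S_dn) = (70.1784−51.7104)/(70.1784−51.7104) = 1.0000. V = [p*·70.1784 + (1−p*)·51.7104]/1.06 = 61.5600. B = V − Δ·S = 0.0000.
(0,0): S=54.0000. Δ = (V_up−V_dn)/(S_up−S_dn) = (61.5600−35.7745)/(61.5600−45.3600) = 1.5917. V = [p*·61.5600 + (1−p*)·35.7745]/1.06 = 51.5886. B = V − Δ·S = -34.3631.
Each (Δ,B) replicates both successor values, so the strategy is self-financing and V0 is arbitrage-free.

(0,0): Delta=1.5917 Bond=-34.3631
(1,0): Delta=3.8000 Bond=-136.5935
(1,1): Delta=1.0000 Bond=0.0000
V0=51.5886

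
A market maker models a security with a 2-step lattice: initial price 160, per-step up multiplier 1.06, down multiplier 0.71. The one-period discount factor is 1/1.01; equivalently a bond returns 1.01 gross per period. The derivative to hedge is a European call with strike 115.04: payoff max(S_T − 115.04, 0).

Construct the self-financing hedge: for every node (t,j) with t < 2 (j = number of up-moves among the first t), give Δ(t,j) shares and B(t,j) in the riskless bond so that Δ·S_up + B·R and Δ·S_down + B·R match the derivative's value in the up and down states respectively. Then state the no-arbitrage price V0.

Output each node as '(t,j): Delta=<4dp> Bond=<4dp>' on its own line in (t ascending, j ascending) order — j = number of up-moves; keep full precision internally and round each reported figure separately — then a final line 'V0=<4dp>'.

(0,0): Delta=0.9132 Bond=-98.1900
(1,0): Delta=0.1352 Bond=-10.7976
(1,1): Delta=1.0000 Bond=-113.9010
V0=47.9146

Under the risk-neutral measure, an up-move has probability p* = (R−d)/(u−d) = 0.8571 and values discount at R = 1.01.
Terminal values V(2,·): V(2,0)=0.0000, V(2,1)=5.3760, V(2,2)=64.7360
Node (1,0) S=113.6000: V=(p*·5.3760+(1−p*)·0.0000)/1.01=4.5624; Δ=(5.3760−0.0000)/(120.4160−80.6560)=0.1352; B=V−Δ·S=-10.7976
Node (1,1) S=169.6000: V=(p*·64.7360+(1−p*)·5.3760)/1.01=55.6990; Δ=(64.7360−5.3760)/(179.7760−120.4160)=1.0000; B=V−Δ·S=-113.9010
Node (0,0) S=160.0000: V=(p*·55.6990+(1−p*)·4.5624)/1.01=47.9146; Δ=(55.6990−4.5624)/(169.6000−113.6000)=0.9132; B=V−Δ·S=-98.1900
Root portfolio cost Δ·160+B reproduces V0=47.9146.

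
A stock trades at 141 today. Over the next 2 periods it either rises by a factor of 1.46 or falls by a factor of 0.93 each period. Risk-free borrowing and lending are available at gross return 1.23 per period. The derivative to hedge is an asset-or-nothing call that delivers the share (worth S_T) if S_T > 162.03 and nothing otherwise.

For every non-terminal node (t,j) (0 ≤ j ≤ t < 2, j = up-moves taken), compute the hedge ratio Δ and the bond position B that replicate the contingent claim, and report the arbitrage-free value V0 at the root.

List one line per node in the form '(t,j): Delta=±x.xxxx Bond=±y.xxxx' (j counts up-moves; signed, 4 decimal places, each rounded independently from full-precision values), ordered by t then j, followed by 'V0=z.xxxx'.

(0,0): Delta=1.5758 Bond=-96.3615
(1,0): Delta=2.7547 Bond=-273.1221
(1,1): Delta=1.0000 Bond=0.0000
V0=125.8198

Under the risk-neutral measure, an up-move has probability p* = (R−d)/(u−d) = 0.5660 and values discount at R = 1.23.
Terminal payoffs: V(2,0)=0.0000, V(2,1)=191.4498, V(2,2)=300.5556
  t=1,j=0: stock 131.1300 → up 191.4498 (V=191.4498), down 121.9509 (V=0.0000). Price 88.1039; hedge Δ=2.7547, bond B=-273.1221.
  t=1,j=1: stock 205.8600 → up 300.5556 (V=300.5556), down 191.4498 (V=191.4498). Price 205.8600; hedge Δ=1.0000, bond B=0.0000.
  t=0,j=0: stock 141.0000 → up 205.8600 (V=205.8600), down 131.1300 (V=88.1039). Price 125.8198; hedge Δ=1.5758, bond B=-96.3615.
Self-financing check: at every node Δ·S+B equals the discounted successor values.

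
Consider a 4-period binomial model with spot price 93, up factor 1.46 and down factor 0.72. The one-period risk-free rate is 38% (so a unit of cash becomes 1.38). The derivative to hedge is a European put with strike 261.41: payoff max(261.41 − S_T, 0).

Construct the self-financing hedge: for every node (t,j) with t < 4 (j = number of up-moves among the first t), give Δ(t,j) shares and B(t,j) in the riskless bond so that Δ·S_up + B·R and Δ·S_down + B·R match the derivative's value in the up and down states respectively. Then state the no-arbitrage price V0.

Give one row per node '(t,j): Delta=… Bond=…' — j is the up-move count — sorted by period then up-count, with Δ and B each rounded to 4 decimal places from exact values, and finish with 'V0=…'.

(0,0): Delta=-0.3678 Bond=41.4048
(1,0): Delta=-1.0000 Bond=99.4684
(1,1): Delta=-0.3300 Bond=52.0077
(2,0): Delta=-1.0000 Bond=137.2663
(2,1): Delta=-1.0000 Bond=137.2663
(2,2): Delta=-0.2900 Bond=63.8317
(3,0): Delta=-1.0000 Bond=189.4275
(3,1): Delta=-1.0000 Bond=189.4275
(3,2): Delta=-1.0000 Bond=189.4275
(3,3): Delta=-0.2476 Bond=75.8042
V0=7.1961

The replicating-portfolio and risk-neutral prices coincide; use p* = (1.38−0.72)/(1.46−0.72) = 0.8919 for the latter.
Payoff layer (t=4): V(4,0)=236.4173, V(4,1)=210.7304, V(4,2)=158.6430, V(4,3)=53.0214, V(4,4)=0.0000
Node (3,0) S=34.7121: V=(p*·210.7304+(1−p*)·236.4173)/1.38=154.7155; Δ=(210.7304−236.4173)/(50.6796−24.9927)=-1.0000; B=V−Δ·S=189.4275
Node (3,1) S=70.3884: V=(p*·158.6430+(1−p*)·210.7304)/1.38=119.0392; Δ=(158.6430−210.7304)/(102.7670−50.6796)=-1.0000; B=V−Δ·S=189.4275
Node (3,2) S=142.7319: V=(p*·53.0214+(1−p*)·158.6430)/1.38=46.6956; Δ=(53.0214−158.6430)/(208.3886−102.7670)=-1.0000; B=V−Δ·S=189.4275
Node (3,3) S=289.4286: V=(p*·0.0000+(1−p*)·53.0214)/1.38=4.1537; Δ=(0.0000−53.0214)/(422.5658−208.3886)=-0.2476; B=V−Δ·S=75.8042
Node (2,0) S=48.2112: V=(p*·119.0392+(1−p*)·154.7155)/1.38=89.0551; Δ=(119.0392−154.7155)/(70.3884−34.7121)=-1.0000; B=V−Δ·S=137.2663
Node (2,1) S=97.7616: V=(p*·46.6956+(1−p*)·119.0392)/1.38=39.5047; Δ=(46.6956−119.0392)/(142.7319−70.3884)=-1.0000; B=V−Δ·S=137.2663
Node (2,2) S=198.2388: V=(p*·4.1537+(1−p*)·46.6956)/1.38=6.3426; Δ=(4.1537−46.6956)/(289.4286−142.7319)=-0.2900; B=V−Δ·S=63.8317
Node (1,0) S=66.9600: V=(p*·39.5047+(1−p*)·89.0551)/1.38=32.5084; Δ=(39.5047−89.0551)/(97.7616−48.2112)=-1.0000; B=V−Δ·S=99.4684
Node (1,1) S=135.7800: V=(p*·6.3426+(1−p*)·39.5047)/1.38=7.1940; Δ=(6.3426−39.5047)/(198.2388−97.7616)=-0.3300; B=V−Δ·S=52.0077
Node (0,0) S=93.0000: V=(p*·7.1940+(1−p*)·32.5084)/1.38=7.1961; Δ=(7.1940−32.5084)/(135.7800−66.9600)=-0.3678; B=V−Δ·S=41.4048
Self-financing check: at every node Δ·S+B equals the discounted successor values.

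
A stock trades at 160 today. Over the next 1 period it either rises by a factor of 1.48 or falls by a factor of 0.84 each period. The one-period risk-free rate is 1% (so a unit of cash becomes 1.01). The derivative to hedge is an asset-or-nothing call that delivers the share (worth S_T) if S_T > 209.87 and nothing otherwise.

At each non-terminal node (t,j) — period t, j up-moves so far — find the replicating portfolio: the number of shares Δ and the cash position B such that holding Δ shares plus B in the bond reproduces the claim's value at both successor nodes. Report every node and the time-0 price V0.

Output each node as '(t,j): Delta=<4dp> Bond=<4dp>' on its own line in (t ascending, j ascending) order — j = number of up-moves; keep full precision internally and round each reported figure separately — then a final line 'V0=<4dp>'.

Since d<R<u, set p* = (R−d)/(u−d) = 0.2656; price each node as the discounted p*-expectation of its children.
At expiry t=1: V(1,0)=0.0000, V(1,1)=236.8000
  t=0,j=0: stock 160.0000 → up 236.8000 (V=236.8000), down 134.4000 (V=0.0000). Price 62.2772; hedge Δ=2.3125, bond B=-307.7228.
The time-0 hedge costs 62.2772, which is the no-arbitrage price.

(0,0): Delta=2.3125 Bond=-307.7228
V0=62.2772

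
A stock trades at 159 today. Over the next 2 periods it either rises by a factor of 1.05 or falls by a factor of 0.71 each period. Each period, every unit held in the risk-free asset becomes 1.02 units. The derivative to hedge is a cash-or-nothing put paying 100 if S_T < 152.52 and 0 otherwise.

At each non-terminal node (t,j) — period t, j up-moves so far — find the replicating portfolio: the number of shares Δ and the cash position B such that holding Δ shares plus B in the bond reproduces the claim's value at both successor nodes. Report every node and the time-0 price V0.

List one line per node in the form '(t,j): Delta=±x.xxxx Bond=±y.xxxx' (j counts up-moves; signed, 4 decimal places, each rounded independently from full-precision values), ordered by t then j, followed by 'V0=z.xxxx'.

Risk-neutral probability p* = (R−d)/(u−d) = (1.02−0.71)/(1.05−0.71) = 0.9118.
At expiry t=2: V(2,0)=100.0000, V(2,1)=100.0000, V(2,2)=0.0000
(1,0): S=112.8900. Δ = (V_up−V_dn)/(S_up−S_dn) = (100.0000−100.0000)/(118.5345−80.1519) = 0.0000. V = [p*·100.0000 + (1−p*)·100.0000]/1.02 = 98.0392. B = V − Δ·S = 98.0392.
(1,1): S=166.9500. Δ = (V_up−V_dn)/(S_up−S_dn) = (0.0000−100.0000)/(175.2975−118.5345) = -1.7617. V = [p*·0.0000 + (1−p*)·100.0000]/1.02 = 8.6505. B = V − Δ·S = 302.7682.
(0,0): S=159.0000. Δ = (V_up−V_dn)/(S_up−S_dn) = (8.6505−98.0392)/(166.9500−112.8900) = -1.6535. V = [p*·8.6505 + (1−p*)·98.0392]/1.02 = 16.2135. B = V − Δ·S = 279.1214.
Self-financing check: at every node Δ·S+B equals the discounted successor values.

(0,0): Delta=-1.6535 Bond=279.1214
(1,0): Delta=0.0000 Bond=98.0392
(1,1): Delta=-1.7617 Bond=302.7682
V0=16.2135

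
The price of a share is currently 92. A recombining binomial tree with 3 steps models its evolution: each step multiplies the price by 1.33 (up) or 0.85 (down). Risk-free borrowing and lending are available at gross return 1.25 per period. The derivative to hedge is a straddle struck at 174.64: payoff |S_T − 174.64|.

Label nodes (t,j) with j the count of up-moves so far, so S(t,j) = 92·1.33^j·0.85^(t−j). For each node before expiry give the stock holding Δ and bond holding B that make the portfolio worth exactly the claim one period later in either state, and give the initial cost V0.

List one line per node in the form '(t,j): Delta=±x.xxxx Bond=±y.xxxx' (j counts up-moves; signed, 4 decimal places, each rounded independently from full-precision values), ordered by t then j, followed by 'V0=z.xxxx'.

(0,0): Delta=-0.1586 Bond=36.7754
(1,0): Delta=-1.0000 Bond=111.7696
(1,1): Delta=-0.0510 Bond=32.8091
(2,0): Delta=-1.0000 Bond=139.7120
(2,1): Delta=-1.0000 Bond=139.7120
(2,2): Delta=0.0703 Bond=21.2713
V0=22.1876

Under the risk-neutral measure, an up-move has probability p* = (R−d)/(u−d) = 0.8333 and values discount at R = 1.25.
Terminal payoffs: V(3,0)=118.1405, V(3,1)=86.2349, V(3,2)=36.3120, V(3,3)=41.8026
  t=2,j=0: stock 66.4700 → up 88.4051 (V=86.2349), down 56.4995 (V=118.1405). Price 73.2420; hedge Δ=-1.0000, bond B=139.7120.
  t=2,j=1: stock 104.0060 → up 138.3280 (V=36.3120), down 88.4051 (V=86.2349). Price 35.7060; hedge Δ=-1.0000, bond B=139.7120.
  t=2,j=2: stock 162.7388 → up 216.4426 (V=41.8026), down 138.3280 (V=36.3120). Price 32.7100; hedge Δ=0.0703, bond B=21.2713.
  t=1,j=0: stock 78.2000 → up 104.0060 (V=35.7060), down 66.4700 (V=73.2420). Price 33.5696; hedge Δ=-1.0000, bond B=111.7696.
  t=1,j=1: stock 122.3600 → up 162.7388 (V=32.7100), down 104.0060 (V=35.7060). Price 26.5675; hedge Δ=-0.0510, bond B=32.8091.
  t=0,j=0: stock 92.0000 → up 122.3600 (V=26.5675), down 78.2000 (V=33.5696). Price 22.1876; hedge Δ=-0.1586, bond B=36.7754.
Each (Δ,B) replicates both successor values, so the strategy is self-financing and V0 is arbitrage-free.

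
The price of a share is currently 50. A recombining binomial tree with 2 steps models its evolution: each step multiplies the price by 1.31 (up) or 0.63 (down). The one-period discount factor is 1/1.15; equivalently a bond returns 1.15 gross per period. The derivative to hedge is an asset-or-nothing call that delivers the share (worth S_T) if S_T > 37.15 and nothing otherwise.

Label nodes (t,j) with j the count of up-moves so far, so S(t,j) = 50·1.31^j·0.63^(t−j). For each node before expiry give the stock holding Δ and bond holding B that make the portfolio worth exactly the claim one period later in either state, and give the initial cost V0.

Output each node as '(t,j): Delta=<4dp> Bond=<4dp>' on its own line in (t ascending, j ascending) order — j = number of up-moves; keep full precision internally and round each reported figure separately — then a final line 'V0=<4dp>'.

Risk-neutral probability p* = (R−d)/(u−d) = (1.15−0.63)/(1.31−0.63) = 0.7647.
Terminal payoffs: V(2,0)=0.0000, V(2,1)=41.2650, V(2,2)=85.8050
(1,0): S=31.5000. Δ = (V_up−V_dn)/(S_up−S_dn) = (41.2650−0.0000)/(41.2650−19.8450) = 1.9265. V = [p*·41.2650 + (1−p*)·0.0000]/1.15 = 27.4396. B = V − Δ·S = -33.2442.
(1,1): S=65.5000. Δ = (V_up−V_dn)/(S_up−S_dn) = (85.8050−41.2650)/(85.8050−41.2650) = 1.0000. V = [p*·85.8050 + (1−p*)·41.2650]/1.15 = 65.5000. B = V − Δ·S = 0.0000.
(0,0): S=50.0000. Δ = (V_up−V_dn)/(S_up−S_dn) = (65.5000−27.4396)/(65.5000−31.5000) = 1.1194. V = [p*·65.5000 + (1−p*)·27.4396]/1.15 = 49.1692. B = V − Δ·S = -6.8019.
The time-0 hedge costs 49.1692, which is the no-arbitrage price.

(0,0): Delta=1.1194 Bond=-6.8019
(1,0): Delta=1.9265 Bond=-33.2442
(1,1): Delta=1.0000 Bond=0.0000
V0=49.1692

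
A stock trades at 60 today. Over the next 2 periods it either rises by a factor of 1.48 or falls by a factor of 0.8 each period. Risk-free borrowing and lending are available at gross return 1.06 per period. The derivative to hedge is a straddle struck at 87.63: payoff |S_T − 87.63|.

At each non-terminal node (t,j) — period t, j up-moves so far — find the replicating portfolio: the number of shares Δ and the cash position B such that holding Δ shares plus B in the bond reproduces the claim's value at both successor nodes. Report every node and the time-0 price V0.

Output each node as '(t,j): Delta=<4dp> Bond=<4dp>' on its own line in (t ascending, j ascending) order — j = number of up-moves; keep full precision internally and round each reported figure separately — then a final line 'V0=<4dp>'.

The replicating-portfolio and risk-neutral prices coincide; use p* = (1.06−0.8)/(1.48−0.8) = 0.3824 for the latter.
Payoff layer (t=2): V(2,0)=49.2300, V(2,1)=16.5900, V(2,2)=43.7940
(1,0): S=48.0000. Δ = (V_up−V_dn)/(S_up−S_dn) = (16.5900−49.2300)/(71.0400−38.4000) = -1.0000. V = [p*·16.5900 + (1−p*)·49.2300]/1.06 = 34.6698. B = V − Δ·S = 82.6698.
(1,1): S=88.8000. Δ = (V_up−V_dn)/(S_up−S_dn) = (43.7940−16.5900)/(131.4240−71.0400) = 0.4505. V = [p*·43.7940 + (1−p*)·16.5900]/1.06 = 25.4637. B = V − Δ·S = -14.5422.
(0,0): S=60.0000. Δ = (V_up−V_dn)/(S_up−S_dn) = (25.4637−34.6698)/(88.8000−48.0000) = -0.2256. V = [p*·25.4637 + (1−p*)·34.6698]/1.06 = 29.3866. B = V − Δ·S = 42.9250.
The time-0 hedge costs 29.3866, which is the no-arbitrage price.

(0,0): Delta=-0.2256 Bond=42.9250
(1,0): Delta=-1.0000 Bond=82.6698
(1,1): Delta=0.4505 Bond=-14.5422
V0=29.3866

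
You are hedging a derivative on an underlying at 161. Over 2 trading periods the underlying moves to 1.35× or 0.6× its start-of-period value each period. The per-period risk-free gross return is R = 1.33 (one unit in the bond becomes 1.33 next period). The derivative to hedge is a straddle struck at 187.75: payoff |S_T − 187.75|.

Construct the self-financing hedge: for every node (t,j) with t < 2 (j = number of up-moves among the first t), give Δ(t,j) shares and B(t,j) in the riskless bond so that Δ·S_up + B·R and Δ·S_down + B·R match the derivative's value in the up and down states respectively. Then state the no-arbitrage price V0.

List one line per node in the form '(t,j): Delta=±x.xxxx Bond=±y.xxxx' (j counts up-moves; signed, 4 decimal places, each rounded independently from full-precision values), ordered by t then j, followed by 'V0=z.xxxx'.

(0,0): Delta=0.2809 Bond=13.1057
(1,0): Delta=-1.0000 Bond=141.1654
(1,1): Delta=0.2965 Bond=14.0406
V0=58.3304

The replicating-portfolio and risk-neutral prices coincide; use p* = (1.33−0.6)/(1.35−0.6) = 0.9733 for the latter.
Payoff layer (t=2): V(2,0)=129.7900, V(2,1)=57.3400, V(2,2)=105.6725
Node (1,0) S=96.6000: V=(p*·57.3400+(1−p*)·129.7900)/1.33=44.5654; Δ=(57.3400−129.7900)/(130.4100−57.9600)=-1.0000; B=V−Δ·S=141.1654
Node (1,1) S=217.3500: V=(p*·105.6725+(1−p*)·57.3400)/1.33=78.4839; Δ=(105.6725−57.3400)/(293.4225−130.4100)=0.2965; B=V−Δ·S=14.0406
Node (0,0) S=161.0000: V=(p*·78.4839+(1−p*)·44.5654)/1.33=58.3304; Δ=(78.4839−44.5654)/(217.3500−96.6000)=0.2809; B=V−Δ·S=13.1057
Each (Δ,B) replicates both successor values, so the strategy is self-financing and V0 is arbitrage-free.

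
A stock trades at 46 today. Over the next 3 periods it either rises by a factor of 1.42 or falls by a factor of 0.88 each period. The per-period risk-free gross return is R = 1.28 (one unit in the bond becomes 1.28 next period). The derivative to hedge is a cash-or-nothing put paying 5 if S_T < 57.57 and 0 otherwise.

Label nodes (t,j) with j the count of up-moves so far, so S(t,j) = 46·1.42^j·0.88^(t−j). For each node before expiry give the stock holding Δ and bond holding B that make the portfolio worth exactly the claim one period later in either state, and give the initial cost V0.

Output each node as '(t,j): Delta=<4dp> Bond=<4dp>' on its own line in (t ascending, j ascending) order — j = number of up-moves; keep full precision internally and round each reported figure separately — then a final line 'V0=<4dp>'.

(0,0): Delta=-0.0472 Bond=2.5683
(1,0): Delta=-0.1324 Bond=6.7356
(1,1): Delta=-0.0287 Bond=2.0806
(2,0): Delta=0.0000 Bond=3.9062
(2,1): Delta=-0.1611 Bond=10.2720
(2,2): Delta=0.0000 Bond=0.0000
V0=0.3977

No-arbitrage ⇒ martingale measure with p* = (R−d)/(u−d) = 0.7407.
Terminal payoffs: V(3,0)=5.0000, V(3,1)=5.0000, V(3,2)=0.0000, V(3,3)=0.0000
(2,0): S=35.6224. Δ = (V_up−V_dn)/(S_up−S_dn) = (5.0000−5.0000)/(50.5838−31.3477) = 0.0000. V = [p*·5.0000 + (1−p*)·5.0000]/1.28 = 3.9062. B = V − Δ·S = 3.9062.
(2,1): S=57.4816. Δ = (V_up−V_dn)/(S_up−S_dn) = (0.0000−5.0000)/(81.6239−50.5838) = -0.1611. V = [p*·0.0000 + (1−p*)·5.0000]/1.28 = 1.0127. B = V − Δ·S = 10.2720.
(2,2): S=92.7544. Δ = (V_up−V_dn)/(S_up−S_dn) = (0.0000−0.0000)/(131.7112−81.6239) = 0.0000. V = [p*·0.0000 + (1−p*)·0.0000]/1.28 = 0.0000. B = V − Δ·S = 0.0000.
(1,0): S=40.4800. Δ = (V_up−V_dn)/(S_up−S_dn) = (1.0127−3.9062)/(57.4816−35.6224) = -0.1324. V = [p*·1.0127 + (1−p*)·3.9062]/1.28 = 1.3773. B = V − Δ·S = 6.7356.
(1,1): S=65.3200. Δ = (V_up−V_dn)/(S_up−S_dn) = (0.0000−1.0127)/(92.7544−57.4816) = -0.0287. V = [p*·0.0000 + (1−p*)·1.0127]/1.28 = 0.2051. B = V − Δ·S = 2.0806.
(0,0): S=46.0000. Δ = (V_up−V_dn)/(S_up−S_dn) = (0.2051−1.3773)/(65.3200−40.4800) = -0.0472. V = [p*·0.2051 + (1−p*)·1.3773]/1.28 = 0.3977. B = V − Δ·S = 2.5683.
Root portfolio cost Δ·46+B reproduces V0=0.3977.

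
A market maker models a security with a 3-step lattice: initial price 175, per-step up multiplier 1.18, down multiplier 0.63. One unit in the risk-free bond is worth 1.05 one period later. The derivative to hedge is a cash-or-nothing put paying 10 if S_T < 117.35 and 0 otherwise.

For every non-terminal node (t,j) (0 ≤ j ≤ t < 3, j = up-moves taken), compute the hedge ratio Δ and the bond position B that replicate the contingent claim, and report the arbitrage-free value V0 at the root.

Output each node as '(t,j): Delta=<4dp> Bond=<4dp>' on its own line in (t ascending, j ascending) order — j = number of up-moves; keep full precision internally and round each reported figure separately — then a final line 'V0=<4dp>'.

(0,0): Delta=-0.0340 Bond=7.1730
(1,0): Delta=-0.1199 Bond=17.0042
(1,1): Delta=-0.0198 Bond=4.5996
(2,0): Delta=0.0000 Bond=9.5238
(2,1): Delta=-0.1398 Bond=20.4329
(2,2): Delta=0.0000 Bond=0.0000
V0=1.2197

No-arbitrage ⇒ martingale measure with p* = (R−d)/(u−d) = 0.7636.
Payoff layer (t=3): V(3,0)=10.0000, V(3,1)=10.0000, V(3,2)=0.0000, V(3,3)=0.0000
Node (2,0) S=69.4575: V=(p*·10.0000+(1−p*)·10.0000)/1.05=9.5238; Δ=(10.0000−10.0000)/(81.9599−43.7582)=0.0000; B=V−Δ·S=9.5238
Node (2,1) S=130.0950: V=(p*·0.0000+(1−p*)·10.0000)/1.05=2.2511; Δ=(0.0000−10.0000)/(153.5121−81.9599)=-0.1398; B=V−Δ·S=20.4329
Node (2,2) S=243.6700: V=(p*·0.0000+(1−p*)·0.0000)/1.05=0.0000; Δ=(0.0000−0.0000)/(287.5306−153.5121)=0.0000; B=V−Δ·S=0.0000
Node (1,0) S=110.2500: V=(p*·2.2511+(1−p*)·9.5238)/1.05=3.7810; Δ=(2.2511−9.5238)/(130.0950−69.4575)=-0.1199; B=V−Δ·S=17.0042
Node (1,1) S=206.5000: V=(p*·0.0000+(1−p*)·2.2511)/1.05=0.5067; Δ=(0.0000−2.2511)/(243.6700−130.0950)=-0.0198; B=V−Δ·S=4.5996
Node (0,0) S=175.0000: V=(p*·0.5067+(1−p*)·3.7810)/1.05=1.2197; Δ=(0.5067−3.7810)/(206.5000−110.2500)=-0.0340; B=V−Δ·S=7.1730
Each (Δ,B) replicates both successor values, so the strategy is self-financing and V0 is arbitrage-free.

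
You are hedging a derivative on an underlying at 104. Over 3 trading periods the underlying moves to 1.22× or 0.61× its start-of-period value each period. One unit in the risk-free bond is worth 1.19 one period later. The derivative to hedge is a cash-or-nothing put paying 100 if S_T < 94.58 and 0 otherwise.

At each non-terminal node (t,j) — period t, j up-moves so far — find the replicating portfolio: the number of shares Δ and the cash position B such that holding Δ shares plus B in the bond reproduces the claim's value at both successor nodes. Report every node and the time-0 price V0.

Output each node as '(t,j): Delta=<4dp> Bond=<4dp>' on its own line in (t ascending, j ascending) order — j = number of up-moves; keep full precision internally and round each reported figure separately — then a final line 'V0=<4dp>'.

(0,0): Delta=-1.0063 Bond=112.9898
(1,0): Delta=0.0000 Bond=70.6165
(1,1): Delta=-1.0324 Bond=137.7600
(2,0): Delta=0.0000 Bond=84.0336
(2,1): Delta=0.0000 Bond=84.0336
(2,2): Delta=-1.0591 Bond=168.0672
V0=8.3318

Under the risk-neutral measure, an up-move has probability p* = (R−d)/(u−d) = 0.9508 and values discount at R = 1.19.
Payoff layer (t=3): V(3,0)=100.0000, V(3,1)=100.0000, V(3,2)=100.0000, V(3,3)=0.0000
(2,0): S=38.6984. Δ = (V_up−V_dn)/(S_up−S_dn) = (100.0000−100.0000)/(47.2120−23.6060) = 0.0000. V = [p*·100.0000 + (1−p*)·100.0000]/1.19 = 84.0336. B = V − Δ·S = 84.0336.
(2,1): S=77.3968. Δ = (V_up−V_dn)/(S_up−S_dn) = (100.0000−100.0000)/(94.4241−47.2120) = 0.0000. V = [p*·100.0000 + (1−p*)·100.0000]/1.19 = 84.0336. B = V − Δ·S = 84.0336.
(2,2): S=154.7936. Δ = (V_up−V_dn)/(S_up−S_dn) = (0.0000−100.0000)/(188.8482−94.4241) = -1.0591. V = [p*·0.0000 + (1−p*)·100.0000]/1.19 = 4.1328. B = V − Δ·S = 168.0672.
(1,0): S=63.4400. Δ = (V_up−V_dn)/(S_up−S_dn) = (84.0336−84.0336)/(77.3968−38.6984) = 0.0000. V = [p*·84.0336 + (1−p*)·84.0336]/1.19 = 70.6165. B = V − Δ·S = 70.6165.
(1,1): S=126.8800. Δ = (V_up−V_dn)/(S_up−S_dn) = (4.1328−84.0336)/(154.7936−77.3968) = -1.0324. V = [p*·4.1328 + (1−p*)·84.0336]/1.19 = 6.7751. B = V − Δ·S = 137.7600.
(0,0): S=104.0000. Δ = (V_up−V_dn)/(S_up−S_dn) = (6.7751−70.6165)/(126.8800−63.4400) = -1.0063. V = [p*·6.7751 + (1−p*)·70.6165]/1.19 = 8.3318. B = V − Δ·S = 112.9898.
Self-financing check: at every node Δ·S+B equals the discounted successor values.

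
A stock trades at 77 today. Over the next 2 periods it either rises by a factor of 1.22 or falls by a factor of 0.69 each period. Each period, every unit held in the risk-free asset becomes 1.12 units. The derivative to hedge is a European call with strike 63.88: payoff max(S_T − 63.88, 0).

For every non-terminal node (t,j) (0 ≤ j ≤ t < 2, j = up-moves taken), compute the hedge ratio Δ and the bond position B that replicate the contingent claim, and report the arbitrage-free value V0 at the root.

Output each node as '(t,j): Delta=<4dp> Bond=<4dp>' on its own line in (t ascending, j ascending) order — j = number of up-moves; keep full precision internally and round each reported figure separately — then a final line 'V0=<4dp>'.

Since d<R<u, set p* = (R−d)/(u−d) = 0.8113; price each node as the discounted p*-expectation of its children.
At expiry t=2: V(2,0)=0.0000, V(2,1)=0.9386, V(2,2)=50.7268
Node (1,0) S=53.1300: V=(p*·0.9386+(1−p*)·0.0000)/1.12=0.6799; Δ=(0.9386−0.0000)/(64.8186−36.6597)=0.0333; B=V−Δ·S=-1.0910
Node (1,1) S=93.9400: V=(p*·50.7268+(1−p*)·0.9386)/1.12=36.9043; Δ=(50.7268−0.9386)/(114.6068−64.8186)=1.0000; B=V−Δ·S=-57.0357
Node (0,0) S=77.0000: V=(p*·36.9043+(1−p*)·0.6799)/1.12=26.8478; Δ=(36.9043−0.6799)/(93.9400−53.1300)=0.8876; B=V−Δ·S=-41.5001
Check: Δ(0,0)·S0 + B(0,0) = 26.8478 = V0.

(0,0): Delta=0.8876 Bond=-41.5001
(1,0): Delta=0.0333 Bond=-1.0910
(1,1): Delta=1.0000 Bond=-57.0357
V0=26.8478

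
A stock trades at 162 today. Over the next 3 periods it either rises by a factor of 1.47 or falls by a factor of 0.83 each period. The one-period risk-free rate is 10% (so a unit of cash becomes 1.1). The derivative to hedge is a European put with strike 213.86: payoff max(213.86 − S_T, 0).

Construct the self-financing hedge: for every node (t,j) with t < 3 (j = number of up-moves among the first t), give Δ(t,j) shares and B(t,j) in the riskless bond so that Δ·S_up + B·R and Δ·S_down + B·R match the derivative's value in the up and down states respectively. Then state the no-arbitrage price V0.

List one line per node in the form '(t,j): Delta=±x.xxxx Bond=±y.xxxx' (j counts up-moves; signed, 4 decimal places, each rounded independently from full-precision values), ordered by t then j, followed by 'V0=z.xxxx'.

The replicating-portfolio and risk-neutral prices coincide; use p* = (1.1−0.83)/(1.47−0.83) = 0.4219 for the latter.
Payoff layer (t=3): V(3,0)=121.2305, V(3,1)=49.8054, V(3,2)=0.0000, V(3,3)=0.0000
(2,0): S=111.6018. Δ = (V_up−V_dn)/(S_up−S_dn) = (49.8054−121.2305)/(164.0546−92.6295) = -1.0000. V = [p*·49.8054 + (1−p*)·121.2305]/1.1 = 82.8164. B = V − Δ·S = 194.4182.
(2,1): S=197.6562. Δ = (V_up−V_dn)/(S_up−S_dn) = (0.0000−49.8054)/(290.5546−164.0546) = -0.3937. V = [p*·0.0000 + (1−p*)·49.8054]/1.1 = 26.1761. B = V − Δ·S = 103.9970.
(2,2): S=350.0658. Δ = (V_up−V_dn)/(S_up−S_dn) = (0.0000−0.0000)/(514.5967−290.5546) = 0.0000. V = [p*·0.0000 + (1−p*)·0.0000]/1.1 = 0.0000. B = V − Δ·S = 0.0000.
(1,0): S=134.4600. Δ = (V_up−V_dn)/(S_up−S_dn) = (26.1761−82.8164)/(197.6562−111.6018) = -0.6582. V = [p*·26.1761 + (1−p*)·82.8164]/1.1 = 53.5648. B = V − Δ·S = 142.0652.
(1,1): S=238.1400. Δ = (V_up−V_dn)/(S_up−S_dn) = (0.0000−26.1761)/(350.0658−197.6562) = -0.1717. V = [p*·0.0000 + (1−p*)·26.1761]/1.1 = 13.7573. B = V − Δ·S = 54.6575.
(0,0): S=162.0000. Δ = (V_up−V_dn)/(S_up−S_dn) = (13.7573−53.5648)/(238.1400−134.4600) = -0.3839. V = [p*·13.7573 + (1−p*)·53.5648]/1.1 = 33.4282. B = V − Δ·S = 95.6273.
The time-0 hedge costs 33.4282, which is the no-arbitrage price.

(0,0): Delta=-0.3839 Bond=95.6273
(1,0): Delta=-0.6582 Bond=142.0652
(1,1): Delta=-0.1717 Bond=54.6575
(2,0): Delta=-1.0000 Bond=194.4182
(2,1): Delta=-0.3937 Bond=103.9970
(2,2): Delta=0.0000 Bond=0.0000
V0=33.4282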